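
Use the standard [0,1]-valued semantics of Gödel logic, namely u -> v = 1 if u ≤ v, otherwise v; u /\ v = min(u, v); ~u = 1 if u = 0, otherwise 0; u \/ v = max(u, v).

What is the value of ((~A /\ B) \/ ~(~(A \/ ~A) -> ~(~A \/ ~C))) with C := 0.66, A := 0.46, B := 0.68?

0.00

~A: Gödel ¬ of 0.46 = 0 (operand ≠ 0)
(~A /\ B) = min(0, 0.68) = 0
~A: Gödel ¬ of 0.46 = 0 (operand ≠ 0)
(A \/ ~A) = max(0.46, 0) = 0.46
~(A \/ ~A): Gödel ¬ of 0.46 = 0 (operand ≠ 0)
~A: Gödel ¬ of 0.46 = 0 (operand ≠ 0)
~C: Gödel ¬ of 0.66 = 0 (operand ≠ 0)
(~A \/ ~C) = max(0, 0) = 0
~(~A \/ ~C): Gödel ¬ of 0 = 1 (operand is 0)
(~(A \/ ~A) -> ~(~A \/ ~C)): 0 ≤ 1, so result = 1
~(~(A \/ ~A) -> ~(~A \/ ~C)): Gödel ¬ of 1 = 0 (operand ≠ 0)
((~A /\ B) \/ ~(~(A \/ ~A) -> ~(~A \/ ~C))) = max(0, 0) = 0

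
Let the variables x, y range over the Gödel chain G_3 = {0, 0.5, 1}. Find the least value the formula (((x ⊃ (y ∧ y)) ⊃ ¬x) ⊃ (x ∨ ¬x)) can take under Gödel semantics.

The minimum is attained at x = 0.5, y = 0:
  (y ∧ y) = min(0, 0) = 0
  (x ⊃ (y ∧ y)): 0.5 > 0, so result = 0
  ¬x: Gödel ¬ of 0.5 = 0 (operand ≠ 0)
  ((x ⊃ (y ∧ y)) ⊃ ¬x): 0 ≤ 0, so result = 1
  ¬x: Gödel ¬ of 0.5 = 0 (operand ≠ 0)
  (x ∨ ¬x) = max(0.5, 0) = 0.5
  (((x ⊃ (y ∧ y)) ⊃ ¬x) ⊃ (x ∨ ¬x)): 1 > 0.5, so result = 0.5
Checking all 9 assignments confirms none give a value below 0.50.

0.50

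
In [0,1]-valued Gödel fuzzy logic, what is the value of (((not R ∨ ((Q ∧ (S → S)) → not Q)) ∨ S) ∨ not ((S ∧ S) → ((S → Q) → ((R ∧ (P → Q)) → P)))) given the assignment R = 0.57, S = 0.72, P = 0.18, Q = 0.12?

0.72

not R: Gödel ¬ of 0.57 = 0 (operand ≠ 0)
(S → S): 0.72 ≤ 0.72, so result = 1
(Q ∧ (S → S)) = min(0.12, 1) = 0.12
not Q: Gödel ¬ of 0.12 = 0 (operand ≠ 0)
((Q ∧ (S → S)) → not Q): 0.12 > 0, so result = 0
(not R ∨ ((Q ∧ (S → S)) → not Q)) = max(0, 0) = 0
((not R ∨ ((Q ∧ (S → S)) → not Q)) ∨ S) = max(0, 0.72) = 0.72
(S ∧ S) = min(0.72, 0.72) = 0.72
(S → Q): 0.72 > 0.12, so result = 0.12
(P → Q): 0.18 > 0.12, so result = 0.12
(R ∧ (P → Q)) = min(0.57, 0.12) = 0.12
((R ∧ (P → Q)) → P): 0.12 ≤ 0.18, so result = 1
((S → Q) → ((R ∧ (P → Q)) → P)): 0.12 ≤ 1, so result = 1
((S ∧ S) → ((S → Q) → ((R ∧ (P → Q)) → P))): 0.72 ≤ 1, so result = 1
not ((S ∧ S) → ((S → Q) → ((R ∧ (P → Q)) → P))): Gödel ¬ of 1 = 0 (operand ≠ 0)
(((not R ∨ ((Q ∧ (S → S)) → not Q)) ∨ S) ∨ not ((S ∧ S) → ((S → Q) → ((R ∧ (P → Q)) → P)))) = max(0.72, 0) = 0.72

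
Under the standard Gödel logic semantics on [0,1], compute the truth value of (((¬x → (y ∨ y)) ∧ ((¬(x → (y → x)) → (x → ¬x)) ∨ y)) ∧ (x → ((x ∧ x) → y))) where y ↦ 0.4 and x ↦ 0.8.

¬x: Gödel ¬ of 0.8 = 0 (operand ≠ 0)
(y ∨ y) = max(0.4, 0.4) = 0.4
(¬x → (y ∨ y)): 0 ≤ 0.4, so result = 1
(y → x): 0.4 ≤ 0.8, so result = 1
(x → (y → x)): 0.8 ≤ 1, so result = 1
¬(x → (y → x)): Gödel ¬ of 1 = 0 (operand ≠ 0)
¬x: Gödel ¬ of 0.8 = 0 (operand ≠ 0)
(x → ¬x): 0.8 > 0, so result = 0
(¬(x → (y → x)) → (x → ¬x)): 0 ≤ 0, so result = 1
((¬(x → (y → x)) → (x → ¬x)) ∨ y) = max(1, 0.4) = 1
((¬x → (y ∨ y)) ∧ ((¬(x → (y → x)) → (x → ¬x)) ∨ y)) = min(1, 1) = 1
(x ∧ x) = min(0.8, 0.8) = 0.8
((x ∧ x) → y): 0.8 > 0.4, so result = 0.4
(x → ((x ∧ x) → y)): 0.8 > 0.4, so result = 0.4
(((¬x → (y ∨ y)) ∧ ((¬(x → (y → x)) → (x → ¬x)) ∨ y)) ∧ (x → ((x ∧ x) → y))) = min(1, 0.4) = 0.4

0.40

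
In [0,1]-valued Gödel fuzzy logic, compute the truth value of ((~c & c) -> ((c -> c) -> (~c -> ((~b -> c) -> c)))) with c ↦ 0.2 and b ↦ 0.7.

1.00

~c: Gödel ¬ of 0.2 = 0 (operand ≠ 0)
(~c & c) = min(0, 0.2) = 0
(c -> c): 0.2 ≤ 0.2, so result = 1
~c: Gödel ¬ of 0.2 = 0 (operand ≠ 0)
~b: Gödel ¬ of 0.7 = 0 (operand ≠ 0)
(~b -> c): 0 ≤ 0.2, so result = 1
((~b -> c) -> c): 1 > 0.2, so result = 0.2
(~c -> ((~b -> c) -> c)): 0 ≤ 0.2, so result = 1
((c -> c) -> (~c -> ((~b -> c) -> c))): 1 ≤ 1, so result = 1
((~c & c) -> ((c -> c) -> (~c -> ((~b -> c) -> c)))): 0 ≤ 1, so result = 1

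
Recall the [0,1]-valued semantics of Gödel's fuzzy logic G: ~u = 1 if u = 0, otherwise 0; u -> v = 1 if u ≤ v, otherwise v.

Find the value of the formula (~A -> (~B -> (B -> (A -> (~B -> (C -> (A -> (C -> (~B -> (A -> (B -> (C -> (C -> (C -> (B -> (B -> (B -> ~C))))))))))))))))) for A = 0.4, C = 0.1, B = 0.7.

~A: Gödel ¬ of 0.4 = 0 (operand ≠ 0)
~B: Gödel ¬ of 0.7 = 0 (operand ≠ 0)
~B: Gödel ¬ of 0.7 = 0 (operand ≠ 0)
~B: Gödel ¬ of 0.7 = 0 (operand ≠ 0)
~C: Gödel ¬ of 0.1 = 0 (operand ≠ 0)
(B -> ~C): 0.7 > 0, so result = 0
(B -> (B -> ~C)): 0.7 > 0, so result = 0
(B -> (B -> (B -> ~C))): 0.7 > 0, so result = 0
(C -> (B -> (B -> (B -> ~C)))): 0.1 > 0, so result = 0
(C -> (C -> (B -> (B -> (B -> ~C))))): 0.1 > 0, so result = 0
(C -> (C -> (C -> (B -> (B -> (B -> ~C)))))): 0.1 > 0, so result = 0
(B -> (C -> (C -> (C -> (B -> (B -> (B -> ~C))))))): 0.7 > 0, so result = 0
(A -> (B -> (C -> (C -> (C -> (B -> (B -> (B -> ~C)))))))): 0.4 > 0, so result = 0
(~B -> (A -> (B -> (C -> (C -> (C -> (B -> (B -> (B -> ~C))))))))): 0 ≤ 0, so result = 1
(C -> (~B -> (A -> (B -> (C -> (C -> (C -> (B -> (B -> (B -> ~C)))))))))): 0.1 ≤ 1, so result = 1
(A -> (C -> (~B -> (A -> (B -> (C -> (C -> (C -> (B -> (B -> (B -> ~C))))))))))): 0.4 ≤ 1, so result = 1
(C -> (A -> (C -> (~B -> (A -> (B -> (C -> (C -> (C -> (B -> (B -> (B -> ~C)))))))))))): 0.1 ≤ 1, so result = 1
(~B -> (C -> (A -> (C -> (~B -> (A -> (B -> (C -> (C -> (C -> (B -> (B -> (B -> ~C))))))))))))): 0 ≤ 1, so result = 1
(A -> (~B -> (C -> (A -> (C -> (~B -> (A -> (B -> (C -> (C -> (C -> (B -> (B -> (B -> ~C)))))))))))))): 0.4 ≤ 1, so result = 1
(B -> (A -> (~B -> (C -> (A -> (C -> (~B -> (A -> (B -> (C -> (C -> (C -> (B -> (B -> (B -> ~C))))))))))))))): 0.7 ≤ 1, so result = 1
(~B -> (B -> (A -> (~B -> (C -> (A -> (C -> (~B -> (A -> (B -> (C -> (C -> (C -> (B -> (B -> (B -> ~C)))))))))))))))): 0 ≤ 1, so result = 1
(~A -> (~B -> (B -> (A -> (~B -> (C -> (A -> (C -> (~B -> (A -> (B -> (C -> (C -> (C -> (B -> (B -> (B -> ~C))))))))))))))))): 0 ≤ 1, so result = 1

1.00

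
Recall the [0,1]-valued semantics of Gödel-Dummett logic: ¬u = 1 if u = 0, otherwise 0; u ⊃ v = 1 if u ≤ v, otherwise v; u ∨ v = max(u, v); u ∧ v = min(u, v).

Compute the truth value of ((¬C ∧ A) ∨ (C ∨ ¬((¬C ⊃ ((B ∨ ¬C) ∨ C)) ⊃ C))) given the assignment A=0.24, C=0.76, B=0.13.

0.76

¬C: Gödel ¬ of 0.76 = 0 (operand ≠ 0)
(¬C ∧ A) = min(0, 0.24) = 0
¬C: Gödel ¬ of 0.76 = 0 (operand ≠ 0)
¬C: Gödel ¬ of 0.76 = 0 (operand ≠ 0)
(B ∨ ¬C) = max(0.13, 0) = 0.13
((B ∨ ¬C) ∨ C) = max(0.13, 0.76) = 0.76
(¬C ⊃ ((B ∨ ¬C) ∨ C)): 0 ≤ 0.76, so result = 1
((¬C ⊃ ((B ∨ ¬C) ∨ C)) ⊃ C): 1 > 0.76, so result = 0.76
¬((¬C ⊃ ((B ∨ ¬C) ∨ C)) ⊃ C): Gödel ¬ of 0.76 = 0 (operand ≠ 0)
(C ∨ ¬((¬C ⊃ ((B ∨ ¬C) ∨ C)) ⊃ C)) = max(0.76, 0) = 0.76
((¬C ∧ A) ∨ (C ∨ ¬((¬C ⊃ ((B ∨ ¬C) ∨ C)) ⊃ C))) = max(0, 0.76) = 0.76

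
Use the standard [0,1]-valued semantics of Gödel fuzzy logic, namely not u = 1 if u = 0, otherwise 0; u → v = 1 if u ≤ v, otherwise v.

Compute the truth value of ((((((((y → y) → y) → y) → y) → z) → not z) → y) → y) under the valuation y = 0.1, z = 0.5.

0.10

(y → y): 0.1 ≤ 0.1, so result = 1
((y → y) → y): 1 > 0.1, so result = 0.1
(((y → y) → y) → y): 0.1 ≤ 0.1, so result = 1
((((y → y) → y) → y) → y): 1 > 0.1, so result = 0.1
(((((y → y) → y) → y) → y) → z): 0.1 ≤ 0.5, so result = 1
not z: Gödel ¬ of 0.5 = 0 (operand ≠ 0)
((((((y → y) → y) → y) → y) → z) → not z): 1 > 0, so result = 0
(((((((y → y) → y) → y) → y) → z) → not z) → y): 0 ≤ 0.1, so result = 1
((((((((y → y) → y) → y) → y) → z) → not z) → y) → y): 1 > 0.1, so result = 0.1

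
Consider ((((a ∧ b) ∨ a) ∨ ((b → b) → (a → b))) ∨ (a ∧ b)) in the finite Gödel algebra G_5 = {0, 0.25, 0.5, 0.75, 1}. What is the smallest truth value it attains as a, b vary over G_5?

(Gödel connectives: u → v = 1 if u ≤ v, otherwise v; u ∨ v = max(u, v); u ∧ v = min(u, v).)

The minimum is attained at a = 0.25, b = 0:
  (a ∧ b) = min(0.25, 0) = 0
  ((a ∧ b) ∨ a) = max(0, 0.25) = 0.25
  (b → b): 0 ≤ 0, so result = 1
  (a → b): 0.25 > 0, so result = 0
  ((b → b) → (a → b)): 1 > 0, so result = 0
  (((a ∧ b) ∨ a) ∨ ((b → b) → (a → b))) = max(0.25, 0) = 0.25
  (a ∧ b) = min(0.25, 0) = 0
  ((((a ∧ b) ∨ a) ∨ ((b → b) → (a → b))) ∨ (a ∧ b)) = max(0.25, 0) = 0.25
Checking all 25 assignments confirms none give a value below 0.25.

0.25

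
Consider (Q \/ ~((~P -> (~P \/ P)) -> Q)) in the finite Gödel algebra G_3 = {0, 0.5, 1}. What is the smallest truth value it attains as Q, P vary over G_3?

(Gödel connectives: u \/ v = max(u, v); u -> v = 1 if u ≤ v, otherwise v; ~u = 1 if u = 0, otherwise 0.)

0.50

The minimum is attained at Q = 0.5, P = 0:
  ~P: Gödel ¬ of 0 = 1 (operand is 0)
  ~P: Gödel ¬ of 0 = 1 (operand is 0)
  (~P \/ P) = max(1, 0) = 1
  (~P -> (~P \/ P)): 1 ≤ 1, so result = 1
  ((~P -> (~P \/ P)) -> Q): 1 > 0.5, so result = 0.5
  ~((~P -> (~P \/ P)) -> Q): Gödel ¬ of 0.5 = 0 (operand ≠ 0)
  (Q \/ ~((~P -> (~P \/ P)) -> Q)) = max(0.5, 0) = 0.5
Checking all 9 assignments confirms none give a value below 0.50.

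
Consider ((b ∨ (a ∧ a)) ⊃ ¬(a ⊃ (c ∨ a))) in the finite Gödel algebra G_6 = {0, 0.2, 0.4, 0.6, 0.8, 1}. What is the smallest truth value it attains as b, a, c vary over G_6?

0.00

The minimum is attained at b = 0, a = 0.2, c = 0:
  (a ∧ a) = min(0.2, 0.2) = 0.2
  (b ∨ (a ∧ a)) = max(0, 0.2) = 0.2
  (c ∨ a) = max(0, 0.2) = 0.2
  (a ⊃ (c ∨ a)): 0.2 ≤ 0.2, so result = 1
  ¬(a ⊃ (c ∨ a)): Gödel ¬ of 1 = 0 (operand ≠ 0)
  ((b ∨ (a ∧ a)) ⊃ ¬(a ⊃ (c ∨ a))): 0.2 > 0, so result = 0
Checking all 216 assignments confirms none give a value below 0.00.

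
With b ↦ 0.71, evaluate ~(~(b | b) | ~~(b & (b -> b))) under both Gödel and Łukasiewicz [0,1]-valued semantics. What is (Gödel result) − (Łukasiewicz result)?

-0.29

Gödel evaluation:
  (b | b) = max(0.71, 0.71) = 0.71
  ~(b | b): Gödel ¬ of 0.71 = 0 (operand ≠ 0)
  (b -> b): 0.71 ≤ 0.71, so result = 1
  (b & (b -> b)) = min(0.71, 1) = 0.71
  ~(b & (b -> b)): Gödel ¬ of 0.71 = 0 (operand ≠ 0)
  ~~(b & (b -> b)): Gödel ¬ of 0 = 1 (operand is 0)
  (~(b | b) | ~~(b & (b -> b))) = max(0, 1) = 1
  ~(~(b | b) | ~~(b & (b -> b))): Gödel ¬ of 1 = 0 (operand ≠ 0)
  Gödel value = 0
Łukasiewicz evaluation:
  (b | b) = max(0.71, 0.71) = 0.71
  ~(b | b): Łukasiewicz ¬ gives 1 − 0.71 = 0.29
  (b -> b): min(1, 1 − 0.71 + 0.71) = 1
  (b & (b -> b)) = min(0.71, 1) = 0.71
  ~(b & (b -> b)): Łukasiewicz ¬ gives 1 − 0.71 = 0.29
  ~~(b & (b -> b)): Łukasiewicz ¬ gives 1 − 0.29 = 0.71
  (~(b | b) | ~~(b & (b -> b))) = max(0.29, 0.71) = 0.71
  ~(~(b | b) | ~~(b & (b -> b))): Łukasiewicz ¬ gives 1 − 0.71 = 0.29
  Łukasiewicz value = 0.29
Difference: 0 − 0.29 = -0.29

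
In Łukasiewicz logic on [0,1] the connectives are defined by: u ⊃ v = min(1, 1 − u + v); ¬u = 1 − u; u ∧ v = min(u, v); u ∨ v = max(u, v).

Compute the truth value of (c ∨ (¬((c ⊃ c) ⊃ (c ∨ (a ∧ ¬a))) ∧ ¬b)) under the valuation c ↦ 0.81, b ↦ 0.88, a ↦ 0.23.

(c ⊃ c): min(1, 1 − 0.81 + 0.81) = 1
¬a: Łukasiewicz ¬ gives 1 − 0.23 = 0.77
(a ∧ ¬a) = min(0.23, 0.77) = 0.23
(c ∨ (a ∧ ¬a)) = max(0.81, 0.23) = 0.81
((c ⊃ c) ⊃ (c ∨ (a ∧ ¬a))): min(1, 1 − 1 + 0.81) = 0.81
¬((c ⊃ c) ⊃ (c ∨ (a ∧ ¬a))): Łukasiewicz ¬ gives 1 − 0.81 = 0.19
¬b: Łukasiewicz ¬ gives 1 − 0.88 = 0.12
(¬((c ⊃ c) ⊃ (c ∨ (a ∧ ¬a))) ∧ ¬b) = min(0.19, 0.12) = 0.12
(c ∨ (¬((c ⊃ c) ⊃ (c ∨ (a ∧ ¬a))) ∧ ¬b)) = max(0.81, 0.12) = 0.81

0.81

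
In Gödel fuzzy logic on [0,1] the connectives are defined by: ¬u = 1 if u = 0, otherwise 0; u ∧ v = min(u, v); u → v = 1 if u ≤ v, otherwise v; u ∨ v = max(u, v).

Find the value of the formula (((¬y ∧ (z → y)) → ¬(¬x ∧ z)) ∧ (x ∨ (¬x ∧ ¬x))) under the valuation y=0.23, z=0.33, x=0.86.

¬y: Gödel ¬ of 0.23 = 0 (operand ≠ 0)
(z → y): 0.33 > 0.23, so result = 0.23
(¬y ∧ (z → y)) = min(0, 0.23) = 0
¬x: Gödel ¬ of 0.86 = 0 (operand ≠ 0)
(¬x ∧ z) = min(0, 0.33) = 0
¬(¬x ∧ z): Gödel ¬ of 0 = 1 (operand is 0)
((¬y ∧ (z → y)) → ¬(¬x ∧ z)): 0 ≤ 1, so result = 1
¬x: Gödel ¬ of 0.86 = 0 (operand ≠ 0)
¬x: Gödel ¬ of 0.86 = 0 (operand ≠ 0)
(¬x ∧ ¬x) = min(0, 0) = 0
(x ∨ (¬x ∧ ¬x)) = max(0.86, 0) = 0.86
(((¬y ∧ (z → y)) → ¬(¬x ∧ z)) ∧ (x ∨ (¬x ∧ ¬x))) = min(1, 0.86) = 0.86

0.86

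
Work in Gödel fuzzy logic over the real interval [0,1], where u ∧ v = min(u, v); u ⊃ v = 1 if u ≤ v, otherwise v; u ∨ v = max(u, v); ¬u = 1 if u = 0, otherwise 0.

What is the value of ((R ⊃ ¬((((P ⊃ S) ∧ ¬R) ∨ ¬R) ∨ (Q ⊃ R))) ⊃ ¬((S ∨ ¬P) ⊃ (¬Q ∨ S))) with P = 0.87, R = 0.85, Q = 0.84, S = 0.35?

1.00

(P ⊃ S): 0.87 > 0.35, so result = 0.35
¬R: Gödel ¬ of 0.85 = 0 (operand ≠ 0)
((P ⊃ S) ∧ ¬R) = min(0.35, 0) = 0
¬R: Gödel ¬ of 0.85 = 0 (operand ≠ 0)
(((P ⊃ S) ∧ ¬R) ∨ ¬R) = max(0, 0) = 0
(Q ⊃ R): 0.84 ≤ 0.85, so result = 1
((((P ⊃ S) ∧ ¬R) ∨ ¬R) ∨ (Q ⊃ R)) = max(0, 1) = 1
¬((((P ⊃ S) ∧ ¬R) ∨ ¬R) ∨ (Q ⊃ R)): Gödel ¬ of 1 = 0 (operand ≠ 0)
(R ⊃ ¬((((P ⊃ S) ∧ ¬R) ∨ ¬R) ∨ (Q ⊃ R))): 0.85 > 0, so result = 0
¬P: Gödel ¬ of 0.87 = 0 (operand ≠ 0)
(S ∨ ¬P) = max(0.35, 0) = 0.35
¬Q: Gödel ¬ of 0.84 = 0 (operand ≠ 0)
(¬Q ∨ S) = max(0, 0.35) = 0.35
((S ∨ ¬P) ⊃ (¬Q ∨ S)): 0.35 ≤ 0.35, so result = 1
¬((S ∨ ¬P) ⊃ (¬Q ∨ S)): Gödel ¬ of 1 = 0 (operand ≠ 0)
((R ⊃ ¬((((P ⊃ S) ∧ ¬R) ∨ ¬R) ∨ (Q ⊃ R))) ⊃ ¬((S ∨ ¬P) ⊃ (¬Q ∨ S))): 0 ≤ 0, so result = 1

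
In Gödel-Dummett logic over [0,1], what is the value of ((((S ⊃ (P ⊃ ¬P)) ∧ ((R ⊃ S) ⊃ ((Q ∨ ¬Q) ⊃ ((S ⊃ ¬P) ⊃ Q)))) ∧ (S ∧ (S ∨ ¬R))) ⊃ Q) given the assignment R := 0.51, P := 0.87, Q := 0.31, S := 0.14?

¬P: Gödel ¬ of 0.87 = 0 (operand ≠ 0)
(P ⊃ ¬P): 0.87 > 0, so result = 0
(S ⊃ (P ⊃ ¬P)): 0.14 > 0, so result = 0
(R ⊃ S): 0.51 > 0.14, so result = 0.14
¬Q: Gödel ¬ of 0.31 = 0 (operand ≠ 0)
(Q ∨ ¬Q) = max(0.31, 0) = 0.31
¬P: Gödel ¬ of 0.87 = 0 (operand ≠ 0)
(S ⊃ ¬P): 0.14 > 0, so result = 0
((S ⊃ ¬P) ⊃ Q): 0 ≤ 0.31, so result = 1
((Q ∨ ¬Q) ⊃ ((S ⊃ ¬P) ⊃ Q)): 0.31 ≤ 1, so result = 1
((R ⊃ S) ⊃ ((Q ∨ ¬Q) ⊃ ((S ⊃ ¬P) ⊃ Q))): 0.14 ≤ 1, so result = 1
((S ⊃ (P ⊃ ¬P)) ∧ ((R ⊃ S) ⊃ ((Q ∨ ¬Q) ⊃ ((S ⊃ ¬P) ⊃ Q)))) = min(0, 1) = 0
¬R: Gödel ¬ of 0.51 = 0 (operand ≠ 0)
(S ∨ ¬R) = max(0.14, 0) = 0.14
(S ∧ (S ∨ ¬R)) = min(0.14, 0.14) = 0.14
(((S ⊃ (P ⊃ ¬P)) ∧ ((R ⊃ S) ⊃ ((Q ∨ ¬Q) ⊃ ((S ⊃ ¬P) ⊃ Q)))) ∧ (S ∧ (S ∨ ¬R))) = min(0, 0.14) = 0
((((S ⊃ (P ⊃ ¬P)) ∧ ((R ⊃ S) ⊃ ((Q ∨ ¬Q) ⊃ ((S ⊃ ¬P) ⊃ Q)))) ∧ (S ∧ (S ∨ ¬R))) ⊃ Q): 0 ≤ 0.31, so result = 1

1.00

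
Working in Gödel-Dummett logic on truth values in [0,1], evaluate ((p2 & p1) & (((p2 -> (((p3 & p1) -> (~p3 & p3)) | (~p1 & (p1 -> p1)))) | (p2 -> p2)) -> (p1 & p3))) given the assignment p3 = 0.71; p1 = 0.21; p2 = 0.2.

0.20

(p2 & p1) = min(0.2, 0.21) = 0.2
(p3 & p1) = min(0.71, 0.21) = 0.21
~p3: Gödel ¬ of 0.71 = 0 (operand ≠ 0)
(~p3 & p3) = min(0, 0.71) = 0
((p3 & p1) -> (~p3 & p3)): 0.21 > 0, so result = 0
~p1: Gödel ¬ of 0.21 = 0 (operand ≠ 0)
(p1 -> p1): 0.21 ≤ 0.21, so result = 1
(~p1 & (p1 -> p1)) = min(0, 1) = 0
(((p3 & p1) -> (~p3 & p3)) | (~p1 & (p1 -> p1))) = max(0, 0) = 0
(p2 -> (((p3 & p1) -> (~p3 & p3)) | (~p1 & (p1 -> p1)))): 0.2 > 0, so result = 0
(p2 -> p2): 0.2 ≤ 0.2, so result = 1
((p2 -> (((p3 & p1) -> (~p3 & p3)) | (~p1 & (p1 -> p1)))) | (p2 -> p2)) = max(0, 1) = 1
(p1 & p3) = min(0.21, 0.71) = 0.21
(((p2 -> (((p3 & p1) -> (~p3 & p3)) | (~p1 & (p1 -> p1)))) | (p2 -> p2)) -> (p1 & p3)): 1 > 0.21, so result = 0.21
((p2 & p1) & (((p2 -> (((p3 & p1) -> (~p3 & p3)) | (~p1 & (p1 -> p1)))) | (p2 -> p2)) -> (p1 & p3))) = min(0.2, 0.21) = 0.2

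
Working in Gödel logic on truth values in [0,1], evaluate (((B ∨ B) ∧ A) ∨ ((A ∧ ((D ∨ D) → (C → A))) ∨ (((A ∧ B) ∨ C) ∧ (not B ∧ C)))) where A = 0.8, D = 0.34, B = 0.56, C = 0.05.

(B ∨ B) = max(0.56, 0.56) = 0.56
((B ∨ B) ∧ A) = min(0.56, 0.8) = 0.56
(D ∨ D) = max(0.34, 0.34) = 0.34
(C → A): 0.05 ≤ 0.8, so result = 1
((D ∨ D) → (C → A)): 0.34 ≤ 1, so result = 1
(A ∧ ((D ∨ D) → (C → A))) = min(0.8, 1) = 0.8
(A ∧ B) = min(0.8, 0.56) = 0.56
((A ∧ B) ∨ C) = max(0.56, 0.05) = 0.56
not B: Gödel ¬ of 0.56 = 0 (operand ≠ 0)
(not B ∧ C) = min(0, 0.05) = 0
(((A ∧ B) ∨ C) ∧ (not B ∧ C)) = min(0.56, 0) = 0
((A ∧ ((D ∨ D) → (C → A))) ∨ (((A ∧ B) ∨ C) ∧ (not B ∧ C))) = max(0.8, 0) = 0.8
(((B ∨ B) ∧ A) ∨ ((A ∧ ((D ∨ D) → (C → A))) ∨ (((A ∧ B) ∨ C) ∧ (not B ∧ C)))) = max(0.56, 0.8) = 0.8

0.80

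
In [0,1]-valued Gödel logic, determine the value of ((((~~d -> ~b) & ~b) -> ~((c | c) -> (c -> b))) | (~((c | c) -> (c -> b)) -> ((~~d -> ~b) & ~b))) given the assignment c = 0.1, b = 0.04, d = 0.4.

1.00

~d: Gödel ¬ of 0.4 = 0 (operand ≠ 0)
~~d: Gödel ¬ of 0 = 1 (operand is 0)
~b: Gödel ¬ of 0.04 = 0 (operand ≠ 0)
(~~d -> ~b): 1 > 0, so result = 0
~b: Gödel ¬ of 0.04 = 0 (operand ≠ 0)
((~~d -> ~b) & ~b) = min(0, 0) = 0
(c | c) = max(0.1, 0.1) = 0.1
(c -> b): 0.1 > 0.04, so result = 0.04
((c | c) -> (c -> b)): 0.1 > 0.04, so result = 0.04
~((c | c) -> (c -> b)): Gödel ¬ of 0.04 = 0 (operand ≠ 0)
(((~~d -> ~b) & ~b) -> ~((c | c) -> (c -> b))): 0 ≤ 0, so result = 1
(c | c) = max(0.1, 0.1) = 0.1
(c -> b): 0.1 > 0.04, so result = 0.04
((c | c) -> (c -> b)): 0.1 > 0.04, so result = 0.04
~((c | c) -> (c -> b)): Gödel ¬ of 0.04 = 0 (operand ≠ 0)
~d: Gödel ¬ of 0.4 = 0 (operand ≠ 0)
~~d: Gödel ¬ of 0 = 1 (operand is 0)
~b: Gödel ¬ of 0.04 = 0 (operand ≠ 0)
(~~d -> ~b): 1 > 0, so result = 0
~b: Gödel ¬ of 0.04 = 0 (operand ≠ 0)
((~~d -> ~b) & ~b) = min(0, 0) = 0
(~((c | c) -> (c -> b)) -> ((~~d -> ~b) & ~b)): 0 ≤ 0, so result = 1
((((~~d -> ~b) & ~b) -> ~((c | c) -> (c -> b))) | (~((c | c) -> (c -> b)) -> ((~~d -> ~b) & ~b))) = max(1, 1) = 1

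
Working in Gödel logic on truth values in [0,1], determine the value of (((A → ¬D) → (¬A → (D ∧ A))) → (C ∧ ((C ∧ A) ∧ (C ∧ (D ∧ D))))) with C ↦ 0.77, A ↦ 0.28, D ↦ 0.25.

¬D: Gödel ¬ of 0.25 = 0 (operand ≠ 0)
(A → ¬D): 0.28 > 0, so result = 0
¬A: Gödel ¬ of 0.28 = 0 (operand ≠ 0)
(D ∧ A) = min(0.25, 0.28) = 0.25
(¬A → (D ∧ A)): 0 ≤ 0.25, so result = 1
((A → ¬D) → (¬A → (D ∧ A))): 0 ≤ 1, so result = 1
(C ∧ A) = min(0.77, 0.28) = 0.28
(D ∧ D) = min(0.25, 0.25) = 0.25
(C ∧ (D ∧ D)) = min(0.77, 0.25) = 0.25
((C ∧ A) ∧ (C ∧ (D ∧ D))) = min(0.28, 0.25) = 0.25
(C ∧ ((C ∧ A) ∧ (C ∧ (D ∧ D)))) = min(0.77, 0.25) = 0.25
(((A → ¬D) → (¬A → (D ∧ A))) → (C ∧ ((C ∧ A) ∧ (C ∧ (D ∧ D))))): 1 > 0.25, so result = 0.25

0.25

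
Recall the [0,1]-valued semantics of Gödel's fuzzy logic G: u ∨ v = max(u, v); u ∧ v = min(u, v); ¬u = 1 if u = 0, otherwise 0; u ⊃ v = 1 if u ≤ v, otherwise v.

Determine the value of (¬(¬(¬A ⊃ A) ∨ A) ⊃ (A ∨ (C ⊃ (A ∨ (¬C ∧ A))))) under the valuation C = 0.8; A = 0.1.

¬A: Gödel ¬ of 0.1 = 0 (operand ≠ 0)
(¬A ⊃ A): 0 ≤ 0.1, so result = 1
¬(¬A ⊃ A): Gödel ¬ of 1 = 0 (operand ≠ 0)
(¬(¬A ⊃ A) ∨ A) = max(0, 0.1) = 0.1
¬(¬(¬A ⊃ A) ∨ A): Gödel ¬ of 0.1 = 0 (operand ≠ 0)
¬C: Gödel ¬ of 0.8 = 0 (operand ≠ 0)
(¬C ∧ A) = min(0, 0.1) = 0
(A ∨ (¬C ∧ A)) = max(0.1, 0) = 0.1
(C ⊃ (A ∨ (¬C ∧ A))): 0.8 > 0.1, so result = 0.1
(A ∨ (C ⊃ (A ∨ (¬C ∧ A)))) = max(0.1, 0.1) = 0.1
(¬(¬(¬A ⊃ A) ∨ A) ⊃ (A ∨ (C ⊃ (A ∨ (¬C ∧ A))))): 0 ≤ 0.1, so result = 1

1.00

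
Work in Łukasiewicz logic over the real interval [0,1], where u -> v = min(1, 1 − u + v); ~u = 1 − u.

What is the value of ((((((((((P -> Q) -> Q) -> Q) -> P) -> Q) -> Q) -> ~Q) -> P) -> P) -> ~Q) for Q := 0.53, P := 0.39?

0.53

(P -> Q): min(1, 1 − 0.39 + 0.53) = 1
((P -> Q) -> Q): min(1, 1 − 1 + 0.53) = 0.53
(((P -> Q) -> Q) -> Q): min(1, 1 − 0.53 + 0.53) = 1
((((P -> Q) -> Q) -> Q) -> P): min(1, 1 − 1 + 0.39) = 0.39
(((((P -> Q) -> Q) -> Q) -> P) -> Q): min(1, 1 − 0.39 + 0.53) = 1
((((((P -> Q) -> Q) -> Q) -> P) -> Q) -> Q): min(1, 1 − 1 + 0.53) = 0.53
~Q: Łukasiewicz ¬ gives 1 − 0.53 = 0.47
(((((((P -> Q) -> Q) -> Q) -> P) -> Q) -> Q) -> ~Q): min(1, 1 − 0.53 + 0.47) = 0.94
((((((((P -> Q) -> Q) -> Q) -> P) -> Q) -> Q) -> ~Q) -> P): min(1, 1 − 0.94 + 0.39) = 0.45
(((((((((P -> Q) -> Q) -> Q) -> P) -> Q) -> Q) -> ~Q) -> P) -> P): min(1, 1 − 0.45 + 0.39) = 0.94
~Q: Łukasiewicz ¬ gives 1 − 0.53 = 0.47
((((((((((P -> Q) -> Q) -> Q) -> P) -> Q) -> Q) -> ~Q) -> P) -> P) -> ~Q): min(1, 1 − 0.94 + 0.47) = 0.53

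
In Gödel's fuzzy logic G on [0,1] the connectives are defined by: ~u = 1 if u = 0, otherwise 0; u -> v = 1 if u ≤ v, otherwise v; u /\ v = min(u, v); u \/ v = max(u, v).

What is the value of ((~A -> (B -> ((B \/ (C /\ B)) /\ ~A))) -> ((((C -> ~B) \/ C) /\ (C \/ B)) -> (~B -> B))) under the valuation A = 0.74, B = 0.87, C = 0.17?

1.00

~A: Gödel ¬ of 0.74 = 0 (operand ≠ 0)
(C /\ B) = min(0.17, 0.87) = 0.17
(B \/ (C /\ B)) = max(0.87, 0.17) = 0.87
~A: Gödel ¬ of 0.74 = 0 (operand ≠ 0)
((B \/ (C /\ B)) /\ ~A) = min(0.87, 0) = 0
(B -> ((B \/ (C /\ B)) /\ ~A)): 0.87 > 0, so result = 0
(~A -> (B -> ((B \/ (C /\ B)) /\ ~A))): 0 ≤ 0, so result = 1
~B: Gödel ¬ of 0.87 = 0 (operand ≠ 0)
(C -> ~B): 0.17 > 0, so result = 0
((C -> ~B) \/ C) = max(0, 0.17) = 0.17
(C \/ B) = max(0.17, 0.87) = 0.87
(((C -> ~B) \/ C) /\ (C \/ B)) = min(0.17, 0.87) = 0.17
~B: Gödel ¬ of 0.87 = 0 (operand ≠ 0)
(~B -> B): 0 ≤ 0.87, so result = 1
((((C -> ~B) \/ C) /\ (C \/ B)) -> (~B -> B)): 0.17 ≤ 1, so result = 1
((~A -> (B -> ((B \/ (C /\ B)) /\ ~A))) -> ((((C -> ~B) \/ C) /\ (C \/ B)) -> (~B -> B))): 1 ≤ 1, so result = 1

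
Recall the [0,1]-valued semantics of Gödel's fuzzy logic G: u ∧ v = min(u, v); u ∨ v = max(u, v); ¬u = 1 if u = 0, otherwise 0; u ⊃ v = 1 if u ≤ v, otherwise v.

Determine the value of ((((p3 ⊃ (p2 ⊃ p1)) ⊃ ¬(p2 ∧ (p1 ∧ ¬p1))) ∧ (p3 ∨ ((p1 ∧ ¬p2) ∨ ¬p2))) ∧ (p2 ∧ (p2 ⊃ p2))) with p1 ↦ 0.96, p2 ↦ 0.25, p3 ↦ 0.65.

(p2 ⊃ p1): 0.25 ≤ 0.96, so result = 1
(p3 ⊃ (p2 ⊃ p1)): 0.65 ≤ 1, so result = 1
¬p1: Gödel ¬ of 0.96 = 0 (operand ≠ 0)
(p1 ∧ ¬p1) = min(0.96, 0) = 0
(p2 ∧ (p1 ∧ ¬p1)) = min(0.25, 0) = 0
¬(p2 ∧ (p1 ∧ ¬p1)): Gödel ¬ of 0 = 1 (operand is 0)
((p3 ⊃ (p2 ⊃ p1)) ⊃ ¬(p2 ∧ (p1 ∧ ¬p1))): 1 ≤ 1, so result = 1
¬p2: Gödel ¬ of 0.25 = 0 (operand ≠ 0)
(p1 ∧ ¬p2) = min(0.96, 0) = 0
¬p2: Gödel ¬ of 0.25 = 0 (operand ≠ 0)
((p1 ∧ ¬p2) ∨ ¬p2) = max(0, 0) = 0
(p3 ∨ ((p1 ∧ ¬p2) ∨ ¬p2)) = max(0.65, 0) = 0.65
(((p3 ⊃ (p2 ⊃ p1)) ⊃ ¬(p2 ∧ (p1 ∧ ¬p1))) ∧ (p3 ∨ ((p1 ∧ ¬p2) ∨ ¬p2))) = min(1, 0.65) = 0.65
(p2 ⊃ p2): 0.25 ≤ 0.25, so result = 1
(p2 ∧ (p2 ⊃ p2)) = min(0.25, 1) = 0.25
((((p3 ⊃ (p2 ⊃ p1)) ⊃ ¬(p2 ∧ (p1 ∧ ¬p1))) ∧ (p3 ∨ ((p1 ∧ ¬p2) ∨ ¬p2))) ∧ (p2 ∧ (p2 ⊃ p2))) = min(0.65, 0.25) = 0.25

0.25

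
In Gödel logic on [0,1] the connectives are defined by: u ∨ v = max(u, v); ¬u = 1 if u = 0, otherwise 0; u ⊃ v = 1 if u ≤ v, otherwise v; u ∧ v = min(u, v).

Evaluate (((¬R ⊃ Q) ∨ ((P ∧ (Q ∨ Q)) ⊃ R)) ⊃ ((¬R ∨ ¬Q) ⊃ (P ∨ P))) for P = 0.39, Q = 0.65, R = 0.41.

¬R: Gödel ¬ of 0.41 = 0 (operand ≠ 0)
(¬R ⊃ Q): 0 ≤ 0.65, so result = 1
(Q ∨ Q) = max(0.65, 0.65) = 0.65
(P ∧ (Q ∨ Q)) = min(0.39, 0.65) = 0.39
((P ∧ (Q ∨ Q)) ⊃ R): 0.39 ≤ 0.41, so result = 1
((¬R ⊃ Q) ∨ ((P ∧ (Q ∨ Q)) ⊃ R)) = max(1, 1) = 1
¬R: Gödel ¬ of 0.41 = 0 (operand ≠ 0)
¬Q: Gödel ¬ of 0.65 = 0 (operand ≠ 0)
(¬R ∨ ¬Q) = max(0, 0) = 0
(P ∨ P) = max(0.39, 0.39) = 0.39
((¬R ∨ ¬Q) ⊃ (P ∨ P)): 0 ≤ 0.39, so result = 1
(((¬R ⊃ Q) ∨ ((P ∧ (Q ∨ Q)) ⊃ R)) ⊃ ((¬R ∨ ¬Q) ⊃ (P ∨ P))): 1 ≤ 1, so result = 1

1.00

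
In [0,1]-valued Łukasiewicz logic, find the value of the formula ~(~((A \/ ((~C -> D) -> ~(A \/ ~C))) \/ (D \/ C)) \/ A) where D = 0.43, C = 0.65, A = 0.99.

~C: Łukasiewicz ¬ gives 1 − 0.65 = 0.35
(~C -> D): min(1, 1 − 0.35 + 0.43) = 1
~C: Łukasiewicz ¬ gives 1 − 0.65 = 0.35
(A \/ ~C) = max(0.99, 0.35) = 0.99
~(A \/ ~C): Łukasiewicz ¬ gives 1 − 0.99 = 0.01
((~C -> D) -> ~(A \/ ~C)): min(1, 1 − 1 + 0.01) = 0.01
(A \/ ((~C -> D) -> ~(A \/ ~C))) = max(0.99, 0.01) = 0.99
(D \/ C) = max(0.43, 0.65) = 0.65
((A \/ ((~C -> D) -> ~(A \/ ~C))) \/ (D \/ C)) = max(0.99, 0.65) = 0.99
~((A \/ ((~C -> D) -> ~(A \/ ~C))) \/ (D \/ C)): Łukasiewicz ¬ gives 1 − 0.99 = 0.01
(~((A \/ ((~C -> D) -> ~(A \/ ~C))) \/ (D \/ C)) \/ A) = max(0.01, 0.99) = 0.99
~(~((A \/ ((~C -> D) -> ~(A \/ ~C))) \/ (D \/ C)) \/ A): Łukasiewicz ¬ gives 1 − 0.99 = 0.01

0.01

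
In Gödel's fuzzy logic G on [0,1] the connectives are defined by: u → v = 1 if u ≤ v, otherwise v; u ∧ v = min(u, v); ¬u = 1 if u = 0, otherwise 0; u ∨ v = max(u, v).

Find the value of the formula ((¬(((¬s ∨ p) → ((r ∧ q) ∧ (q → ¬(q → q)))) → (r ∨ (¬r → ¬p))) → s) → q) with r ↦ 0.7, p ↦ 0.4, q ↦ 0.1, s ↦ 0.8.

0.10

¬s: Gödel ¬ of 0.8 = 0 (operand ≠ 0)
(¬s ∨ p) = max(0, 0.4) = 0.4
(r ∧ q) = min(0.7, 0.1) = 0.1
(q → q): 0.1 ≤ 0.1, so result = 1
¬(q → q): Gödel ¬ of 1 = 0 (operand ≠ 0)
(q → ¬(q → q)): 0.1 > 0, so result = 0
((r ∧ q) ∧ (q → ¬(q → q))) = min(0.1, 0) = 0
((¬s ∨ p) → ((r ∧ q) ∧ (q → ¬(q → q)))): 0.4 > 0, so result = 0
¬r: Gödel ¬ of 0.7 = 0 (operand ≠ 0)
¬p: Gödel ¬ of 0.4 = 0 (operand ≠ 0)
(¬r → ¬p): 0 ≤ 0, so result = 1
(r ∨ (¬r → ¬p)) = max(0.7, 1) = 1
(((¬s ∨ p) → ((r ∧ q) ∧ (q → ¬(q → q)))) → (r ∨ (¬r → ¬p))): 0 ≤ 1, so result = 1
¬(((¬s ∨ p) → ((r ∧ q) ∧ (q → ¬(q → q)))) → (r ∨ (¬r → ¬p))): Gödel ¬ of 1 = 0 (operand ≠ 0)
(¬(((¬s ∨ p) → ((r ∧ q) ∧ (q → ¬(q → q)))) → (r ∨ (¬r → ¬p))) → s): 0 ≤ 0.8, so result = 1
((¬(((¬s ∨ p) → ((r ∧ q) ∧ (q → ¬(q → q)))) → (r ∨ (¬r → ¬p))) → s) → q): 1 > 0.1, so result = 0.1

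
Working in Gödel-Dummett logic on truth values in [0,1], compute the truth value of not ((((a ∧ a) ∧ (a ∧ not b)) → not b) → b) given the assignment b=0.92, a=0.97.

0.00

(a ∧ a) = min(0.97, 0.97) = 0.97
not b: Gödel ¬ of 0.92 = 0 (operand ≠ 0)
(a ∧ not b) = min(0.97, 0) = 0
((a ∧ a) ∧ (a ∧ not b)) = min(0.97, 0) = 0
not b: Gödel ¬ of 0.92 = 0 (operand ≠ 0)
(((a ∧ a) ∧ (a ∧ not b)) → not b): 0 ≤ 0, so result = 1
((((a ∧ a) ∧ (a ∧ not b)) → not b) → b): 1 > 0.92, so result = 0.92
not ((((a ∧ a) ∧ (a ∧ not b)) → not b) → b): Gödel ¬ of 0.92 = 0 (operand ≠ 0)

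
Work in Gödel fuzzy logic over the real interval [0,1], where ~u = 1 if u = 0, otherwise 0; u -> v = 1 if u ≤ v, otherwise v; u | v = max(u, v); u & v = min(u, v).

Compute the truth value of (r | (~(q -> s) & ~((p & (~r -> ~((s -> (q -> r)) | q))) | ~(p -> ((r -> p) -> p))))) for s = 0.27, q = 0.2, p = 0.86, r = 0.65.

(q -> s): 0.2 ≤ 0.27, so result = 1
~(q -> s): Gödel ¬ of 1 = 0 (operand ≠ 0)
~r: Gödel ¬ of 0.65 = 0 (operand ≠ 0)
(q -> r): 0.2 ≤ 0.65, so result = 1
(s -> (q -> r)): 0.27 ≤ 1, so result = 1
((s -> (q -> r)) | q) = max(1, 0.2) = 1
~((s -> (q -> r)) | q): Gödel ¬ of 1 = 0 (operand ≠ 0)
(~r -> ~((s -> (q -> r)) | q)): 0 ≤ 0, so result = 1
(p & (~r -> ~((s -> (q -> r)) | q))) = min(0.86, 1) = 0.86
(r -> p): 0.65 ≤ 0.86, so result = 1
((r -> p) -> p): 1 > 0.86, so result = 0.86
(p -> ((r -> p) -> p)): 0.86 ≤ 0.86, so result = 1
~(p -> ((r -> p) -> p)): Gödel ¬ of 1 = 0 (operand ≠ 0)
((p & (~r -> ~((s -> (q -> r)) | q))) | ~(p -> ((r -> p) -> p))) = max(0.86, 0) = 0.86
~((p & (~r -> ~((s -> (q -> r)) | q))) | ~(p -> ((r -> p) -> p))): Gödel ¬ of 0.86 = 0 (operand ≠ 0)
(~(q -> s) & ~((p & (~r -> ~((s -> (q -> r)) | q))) | ~(p -> ((r -> p) -> p)))) = min(0, 0) = 0
(r | (~(q -> s) & ~((p & (~r -> ~((s -> (q -> r)) | q))) | ~(p -> ((r -> p) -> p))))) = max(0.65, 0) = 0.65

0.65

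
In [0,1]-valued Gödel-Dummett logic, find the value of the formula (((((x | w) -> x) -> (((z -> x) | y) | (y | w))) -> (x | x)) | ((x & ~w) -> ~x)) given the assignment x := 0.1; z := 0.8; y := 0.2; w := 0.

(x | w) = max(0.1, 0) = 0.1
((x | w) -> x): 0.1 ≤ 0.1, so result = 1
(z -> x): 0.8 > 0.1, so result = 0.1
((z -> x) | y) = max(0.1, 0.2) = 0.2
(y | w) = max(0.2, 0) = 0.2
(((z -> x) | y) | (y | w)) = max(0.2, 0.2) = 0.2
(((x | w) -> x) -> (((z -> x) | y) | (y | w))): 1 > 0.2, so result = 0.2
(x | x) = max(0.1, 0.1) = 0.1
((((x | w) -> x) -> (((z -> x) | y) | (y | w))) -> (x | x)): 0.2 > 0.1, so result = 0.1
~w: Gödel ¬ of 0 = 1 (operand is 0)
(x & ~w) = min(0.1, 1) = 0.1
~x: Gödel ¬ of 0.1 = 0 (operand ≠ 0)
((x & ~w) -> ~x): 0.1 > 0, so result = 0
(((((x | w) -> x) -> (((z -> x) | y) | (y | w))) -> (x | x)) | ((x & ~w) -> ~x)) = max(0.1, 0) = 0.1

0.10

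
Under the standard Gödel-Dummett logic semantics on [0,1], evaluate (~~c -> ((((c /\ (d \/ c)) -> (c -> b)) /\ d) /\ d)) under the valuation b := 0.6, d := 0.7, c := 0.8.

0.60

~c: Gödel ¬ of 0.8 = 0 (operand ≠ 0)
~~c: Gödel ¬ of 0 = 1 (operand is 0)
(d \/ c) = max(0.7, 0.8) = 0.8
(c /\ (d \/ c)) = min(0.8, 0.8) = 0.8
(c -> b): 0.8 > 0.6, so result = 0.6
((c /\ (d \/ c)) -> (c -> b)): 0.8 > 0.6, so result = 0.6
(((c /\ (d \/ c)) -> (c -> b)) /\ d) = min(0.6, 0.7) = 0.6
((((c /\ (d \/ c)) -> (c -> b)) /\ d) /\ d) = min(0.6, 0.7) = 0.6
(~~c -> ((((c /\ (d \/ c)) -> (c -> b)) /\ d) /\ d)): 1 > 0.6, so result = 0.6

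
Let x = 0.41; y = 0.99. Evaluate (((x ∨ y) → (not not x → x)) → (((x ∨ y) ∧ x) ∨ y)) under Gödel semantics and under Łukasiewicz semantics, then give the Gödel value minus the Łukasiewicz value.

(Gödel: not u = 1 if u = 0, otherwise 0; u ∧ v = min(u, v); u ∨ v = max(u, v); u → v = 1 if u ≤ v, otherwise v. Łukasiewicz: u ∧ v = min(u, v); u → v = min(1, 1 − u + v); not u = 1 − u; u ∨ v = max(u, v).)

0.01

Gödel evaluation:
  (x ∨ y) = max(0.41, 0.99) = 0.99
  not x: Gödel ¬ of 0.41 = 0 (operand ≠ 0)
  not not x: Gödel ¬ of 0 = 1 (operand is 0)
  (not not x → x): 1 > 0.41, so result = 0.41
  ((x ∨ y) → (not not x → x)): 0.99 > 0.41, so result = 0.41
  (x ∨ y) = max(0.41, 0.99) = 0.99
  ((x ∨ y) ∧ x) = min(0.99, 0.41) = 0.41
  (((x ∨ y) ∧ x) ∨ y) = max(0.41, 0.99) = 0.99
  (((x ∨ y) → (not not x → x)) → (((x ∨ y) ∧ x) ∨ y)): 0.41 ≤ 0.99, so result = 1
  Gödel value = 1
Łukasiewicz evaluation:
  (x ∨ y) = max(0.41, 0.99) = 0.99
  not x: Łukasiewicz ¬ gives 1 − 0.41 = 0.59
  not not x: Łukasiewicz ¬ gives 1 − 0.59 = 0.41
  (not not x → x): min(1, 1 − 0.41 + 0.41) = 1
  ((x ∨ y) → (not not x → x)): min(1, 1 − 0.99 + 1) = 1
  (x ∨ y) = max(0.41, 0.99) = 0.99
  ((x ∨ y) ∧ x) = min(0.99, 0.41) = 0.41
  (((x ∨ y) ∧ x) ∨ y) = max(0.41, 0.99) = 0.99
  (((x ∨ y) → (not not x → x)) → (((x ∨ y) ∧ x) ∨ y)): min(1, 1 − 1 + 0.99) = 0.99
  Łukasiewicz value = 0.99
Difference: 1 − 0.99 = 0.01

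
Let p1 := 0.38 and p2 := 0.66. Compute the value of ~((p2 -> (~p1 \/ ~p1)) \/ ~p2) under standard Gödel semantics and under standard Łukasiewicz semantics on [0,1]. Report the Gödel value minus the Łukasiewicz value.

0.96

Gödel evaluation:
  ~p1: Gödel ¬ of 0.38 = 0 (operand ≠ 0)
  ~p1: Gödel ¬ of 0.38 = 0 (operand ≠ 0)
  (~p1 \/ ~p1) = max(0, 0) = 0
  (p2 -> (~p1 \/ ~p1)): 0.66 > 0, so result = 0
  ~p2: Gödel ¬ of 0.66 = 0 (operand ≠ 0)
  ((p2 -> (~p1 \/ ~p1)) \/ ~p2) = max(0, 0) = 0
  ~((p2 -> (~p1 \/ ~p1)) \/ ~p2): Gödel ¬ of 0 = 1 (operand is 0)
  Gödel value = 1
Łukasiewicz evaluation:
  ~p1: Łukasiewicz ¬ gives 1 − 0.38 = 0.62
  ~p1: Łukasiewicz ¬ gives 1 − 0.38 = 0.62
  (~p1 \/ ~p1) = max(0.62, 0.62) = 0.62
  (p2 -> (~p1 \/ ~p1)): min(1, 1 − 0.66 + 0.62) = 0.96
  ~p2: Łukasiewicz ¬ gives 1 − 0.66 = 0.34
  ((p2 -> (~p1 \/ ~p1)) \/ ~p2) = max(0.96, 0.34) = 0.96
  ~((p2 -> (~p1 \/ ~p1)) \/ ~p2): Łukasiewicz ¬ gives 1 − 0.96 = 0.04
  Łukasiewicz value = 0.04
Difference: 1 − 0.04 = 0.96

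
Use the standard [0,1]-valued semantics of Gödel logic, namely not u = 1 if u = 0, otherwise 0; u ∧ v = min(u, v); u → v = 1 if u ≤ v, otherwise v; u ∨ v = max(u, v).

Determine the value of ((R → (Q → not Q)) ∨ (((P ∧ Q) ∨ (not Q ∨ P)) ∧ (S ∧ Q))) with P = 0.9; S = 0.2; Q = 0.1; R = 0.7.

0.10

not Q: Gödel ¬ of 0.1 = 0 (operand ≠ 0)
(Q → not Q): 0.1 > 0, so result = 0
(R → (Q → not Q)): 0.7 > 0, so result = 0
(P ∧ Q) = min(0.9, 0.1) = 0.1
not Q: Gödel ¬ of 0.1 = 0 (operand ≠ 0)
(not Q ∨ P) = max(0, 0.9) = 0.9
((P ∧ Q) ∨ (not Q ∨ P)) = max(0.1, 0.9) = 0.9
(S ∧ Q) = min(0.2, 0.1) = 0.1
(((P ∧ Q) ∨ (not Q ∨ P)) ∧ (S ∧ Q)) = min(0.9, 0.1) = 0.1
((R → (Q → not Q)) ∨ (((P ∧ Q) ∨ (not Q ∨ P)) ∧ (S ∧ Q))) = max(0, 0.1) = 0.1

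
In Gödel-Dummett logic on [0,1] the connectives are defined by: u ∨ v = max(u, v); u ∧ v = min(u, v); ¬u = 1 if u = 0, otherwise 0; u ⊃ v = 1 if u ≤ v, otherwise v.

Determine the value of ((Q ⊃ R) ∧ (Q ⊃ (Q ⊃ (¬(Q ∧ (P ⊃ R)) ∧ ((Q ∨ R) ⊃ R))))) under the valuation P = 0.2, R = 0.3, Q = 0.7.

(Q ⊃ R): 0.7 > 0.3, so result = 0.3
(P ⊃ R): 0.2 ≤ 0.3, so result = 1
(Q ∧ (P ⊃ R)) = min(0.7, 1) = 0.7
¬(Q ∧ (P ⊃ R)): Gödel ¬ of 0.7 = 0 (operand ≠ 0)
(Q ∨ R) = max(0.7, 0.3) = 0.7
((Q ∨ R) ⊃ R): 0.7 > 0.3, so result = 0.3
(¬(Q ∧ (P ⊃ R)) ∧ ((Q ∨ R) ⊃ R)) = min(0, 0.3) = 0
(Q ⊃ (¬(Q ∧ (P ⊃ R)) ∧ ((Q ∨ R) ⊃ R))): 0.7 > 0, so result = 0
(Q ⊃ (Q ⊃ (¬(Q ∧ (P ⊃ R)) ∧ ((Q ∨ R) ⊃ R)))): 0.7 > 0, so result = 0
((Q ⊃ R) ∧ (Q ⊃ (Q ⊃ (¬(Q ∧ (P ⊃ R)) ∧ ((Q ∨ R) ⊃ R))))) = min(0.3, 0) = 0

0.00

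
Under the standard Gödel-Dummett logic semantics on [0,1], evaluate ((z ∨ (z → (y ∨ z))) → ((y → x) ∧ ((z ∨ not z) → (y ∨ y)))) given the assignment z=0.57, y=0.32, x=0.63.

(y ∨ z) = max(0.32, 0.57) = 0.57
(z → (y ∨ z)): 0.57 ≤ 0.57, so result = 1
(z ∨ (z → (y ∨ z))) = max(0.57, 1) = 1
(y → x): 0.32 ≤ 0.63, so result = 1
not z: Gödel ¬ of 0.57 = 0 (operand ≠ 0)
(z ∨ not z) = max(0.57, 0) = 0.57
(y ∨ y) = max(0.32, 0.32) = 0.32
((z ∨ not z) → (y ∨ y)): 0.57 > 0.32, so result = 0.32
((y → x) ∧ ((z ∨ not z) → (y ∨ y))) = min(1, 0.32) = 0.32
((z ∨ (z → (y ∨ z))) → ((y → x) ∧ ((z ∨ not z) → (y ∨ y)))): 1 > 0.32, so result = 0.32

0.32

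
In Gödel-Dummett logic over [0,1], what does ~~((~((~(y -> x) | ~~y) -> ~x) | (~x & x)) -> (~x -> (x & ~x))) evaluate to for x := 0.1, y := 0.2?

(y -> x): 0.2 > 0.1, so result = 0.1
~(y -> x): Gödel ¬ of 0.1 = 0 (operand ≠ 0)
~y: Gödel ¬ of 0.2 = 0 (operand ≠ 0)
~~y: Gödel ¬ of 0 = 1 (operand is 0)
(~(y -> x) | ~~y) = max(0, 1) = 1
~x: Gödel ¬ of 0.1 = 0 (operand ≠ 0)
((~(y -> x) | ~~y) -> ~x): 1 > 0, so result = 0
~((~(y -> x) | ~~y) -> ~x): Gödel ¬ of 0 = 1 (operand is 0)
~x: Gödel ¬ of 0.1 = 0 (operand ≠ 0)
(~x & x) = min(0, 0.1) = 0
(~((~(y -> x) | ~~y) -> ~x) | (~x & x)) = max(1, 0) = 1
~x: Gödel ¬ of 0.1 = 0 (operand ≠ 0)
~x: Gödel ¬ of 0.1 = 0 (operand ≠ 0)
(x & ~x) = min(0.1, 0) = 0
(~x -> (x & ~x)): 0 ≤ 0, so result = 1
((~((~(y -> x) | ~~y) -> ~x) | (~x & x)) -> (~x -> (x & ~x))): 1 ≤ 1, so result = 1
~((~((~(y -> x) | ~~y) -> ~x) | (~x & x)) -> (~x -> (x & ~x))): Gödel ¬ of 1 = 0 (operand ≠ 0)
~~((~((~(y -> x) | ~~y) -> ~x) | (~x & x)) -> (~x -> (x & ~x))): Gödel ¬ of 0 = 1 (operand is 0)

1.00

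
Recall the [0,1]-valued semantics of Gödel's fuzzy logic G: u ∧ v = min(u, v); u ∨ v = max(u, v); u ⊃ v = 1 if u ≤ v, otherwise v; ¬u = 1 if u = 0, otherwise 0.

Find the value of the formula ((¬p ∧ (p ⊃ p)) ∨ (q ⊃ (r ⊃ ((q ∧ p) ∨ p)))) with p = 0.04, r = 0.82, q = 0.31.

0.04

¬p: Gödel ¬ of 0.04 = 0 (operand ≠ 0)
(p ⊃ p): 0.04 ≤ 0.04, so result = 1
(¬p ∧ (p ⊃ p)) = min(0, 1) = 0
(q ∧ p) = min(0.31, 0.04) = 0.04
((q ∧ p) ∨ p) = max(0.04, 0.04) = 0.04
(r ⊃ ((q ∧ p) ∨ p)): 0.82 > 0.04, so result = 0.04
(q ⊃ (r ⊃ ((q ∧ p) ∨ p))): 0.31 > 0.04, so result = 0.04
((¬p ∧ (p ⊃ p)) ∨ (q ⊃ (r ⊃ ((q ∧ p) ∨ p)))) = max(0, 0.04) = 0.04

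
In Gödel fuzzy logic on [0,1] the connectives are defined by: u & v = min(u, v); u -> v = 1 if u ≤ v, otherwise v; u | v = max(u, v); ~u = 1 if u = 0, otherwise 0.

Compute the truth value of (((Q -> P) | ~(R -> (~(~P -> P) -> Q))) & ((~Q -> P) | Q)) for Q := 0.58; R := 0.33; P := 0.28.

0.28

(Q -> P): 0.58 > 0.28, so result = 0.28
~P: Gödel ¬ of 0.28 = 0 (operand ≠ 0)
(~P -> P): 0 ≤ 0.28, so result = 1
~(~P -> P): Gödel ¬ of 1 = 0 (operand ≠ 0)
(~(~P -> P) -> Q): 0 ≤ 0.58, so result = 1
(R -> (~(~P -> P) -> Q)): 0.33 ≤ 1, so result = 1
~(R -> (~(~P -> P) -> Q)): Gödel ¬ of 1 = 0 (operand ≠ 0)
((Q -> P) | ~(R -> (~(~P -> P) -> Q))) = max(0.28, 0) = 0.28
~Q: Gödel ¬ of 0.58 = 0 (operand ≠ 0)
(~Q -> P): 0 ≤ 0.28, so result = 1
((~Q -> P) | Q) = max(1, 0.58) = 1
(((Q -> P) | ~(R -> (~(~P -> P) -> Q))) & ((~Q -> P) | Q)) = min(0.28, 1) = 0.28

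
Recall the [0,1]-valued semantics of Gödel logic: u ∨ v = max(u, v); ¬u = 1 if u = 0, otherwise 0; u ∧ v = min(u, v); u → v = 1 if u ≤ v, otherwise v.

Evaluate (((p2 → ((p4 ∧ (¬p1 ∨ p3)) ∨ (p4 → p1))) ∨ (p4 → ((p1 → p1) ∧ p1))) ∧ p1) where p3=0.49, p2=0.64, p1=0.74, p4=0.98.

¬p1: Gödel ¬ of 0.74 = 0 (operand ≠ 0)
(¬p1 ∨ p3) = max(0, 0.49) = 0.49
(p4 ∧ (¬p1 ∨ p3)) = min(0.98, 0.49) = 0.49
(p4 → p1): 0.98 > 0.74, so result = 0.74
((p4 ∧ (¬p1 ∨ p3)) ∨ (p4 → p1)) = max(0.49, 0.74) = 0.74
(p2 → ((p4 ∧ (¬p1 ∨ p3)) ∨ (p4 → p1))): 0.64 ≤ 0.74, so result = 1
(p1 → p1): 0.74 ≤ 0.74, so result = 1
((p1 → p1) ∧ p1) = min(1, 0.74) = 0.74
(p4 → ((p1 → p1) ∧ p1)): 0.98 > 0.74, so result = 0.74
((p2 → ((p4 ∧ (¬p1 ∨ p3)) ∨ (p4 → p1))) ∨ (p4 → ((p1 → p1) ∧ p1))) = max(1, 0.74) = 1
(((p2 → ((p4 ∧ (¬p1 ∨ p3)) ∨ (p4 → p1))) ∨ (p4 → ((p1 → p1) ∧ p1))) ∧ p1) = min(1, 0.74) = 0.74

0.74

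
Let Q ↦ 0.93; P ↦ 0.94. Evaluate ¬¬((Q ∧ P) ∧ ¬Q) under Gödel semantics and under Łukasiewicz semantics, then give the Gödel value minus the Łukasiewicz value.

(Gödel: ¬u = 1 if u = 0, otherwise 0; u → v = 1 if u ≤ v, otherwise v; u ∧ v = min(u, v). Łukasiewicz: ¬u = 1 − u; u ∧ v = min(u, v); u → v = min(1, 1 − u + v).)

-0.07

Gödel evaluation:
  (Q ∧ P) = min(0.93, 0.94) = 0.93
  ¬Q: Gödel ¬ of 0.93 = 0 (operand ≠ 0)
  ((Q ∧ P) ∧ ¬Q) = min(0.93, 0) = 0
  ¬((Q ∧ P) ∧ ¬Q): Gödel ¬ of 0 = 1 (operand is 0)
  ¬¬((Q ∧ P) ∧ ¬Q): Gödel ¬ of 1 = 0 (operand ≠ 0)
  Gödel value = 0
Łukasiewicz evaluation:
  (Q ∧ P) = min(0.93, 0.94) = 0.93
  ¬Q: Łukasiewicz ¬ gives 1 − 0.93 = 0.07
  ((Q ∧ P) ∧ ¬Q) = min(0.93, 0.07) = 0.07
  ¬((Q ∧ P) ∧ ¬Q): Łukasiewicz ¬ gives 1 − 0.07 = 0.93
  ¬¬((Q ∧ P) ∧ ¬Q): Łukasiewicz ¬ gives 1 − 0.93 = 0.07
  Łukasiewicz value = 0.07
Difference: 0 − 0.07 = -0.07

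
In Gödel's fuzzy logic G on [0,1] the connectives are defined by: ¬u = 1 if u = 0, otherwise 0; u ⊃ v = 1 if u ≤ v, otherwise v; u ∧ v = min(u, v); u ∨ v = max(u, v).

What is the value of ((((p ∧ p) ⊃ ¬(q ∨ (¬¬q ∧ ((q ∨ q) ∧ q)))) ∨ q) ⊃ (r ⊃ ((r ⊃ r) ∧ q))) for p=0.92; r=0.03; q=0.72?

1.00

(p ∧ p) = min(0.92, 0.92) = 0.92
¬q: Gödel ¬ of 0.72 = 0 (operand ≠ 0)
¬¬q: Gödel ¬ of 0 = 1 (operand is 0)
(q ∨ q) = max(0.72, 0.72) = 0.72
((q ∨ q) ∧ q) = min(0.72, 0.72) = 0.72
(¬¬q ∧ ((q ∨ q) ∧ q)) = min(1, 0.72) = 0.72
(q ∨ (¬¬q ∧ ((q ∨ q) ∧ q))) = max(0.72, 0.72) = 0.72
¬(q ∨ (¬¬q ∧ ((q ∨ q) ∧ q))): Gödel ¬ of 0.72 = 0 (operand ≠ 0)
((p ∧ p) ⊃ ¬(q ∨ (¬¬q ∧ ((q ∨ q) ∧ q)))): 0.92 > 0, so result = 0
(((p ∧ p) ⊃ ¬(q ∨ (¬¬q ∧ ((q ∨ q) ∧ q)))) ∨ q) = max(0, 0.72) = 0.72
(r ⊃ r): 0.03 ≤ 0.03, so result = 1
((r ⊃ r) ∧ q) = min(1, 0.72) = 0.72
(r ⊃ ((r ⊃ r) ∧ q)): 0.03 ≤ 0.72, so result = 1
((((p ∧ p) ⊃ ¬(q ∨ (¬¬q ∧ ((q ∨ q) ∧ q)))) ∨ q) ⊃ (r ⊃ ((r ⊃ r) ∧ q))): 0.72 ≤ 1, so result = 1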